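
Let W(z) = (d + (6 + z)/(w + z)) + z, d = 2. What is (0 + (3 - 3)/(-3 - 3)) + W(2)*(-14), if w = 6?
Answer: -70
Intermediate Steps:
W(z) = 3 + z (W(z) = (2 + (6 + z)/(6 + z)) + z = (2 + 1) + z = 3 + z)
(0 + (3 - 3)/(-3 - 3)) + W(2)*(-14) = (0 + (3 - 3)/(-3 - 3)) + (3 + 2)*(-14) = (0 + 0/(-6)) + 5*(-14) = (0 + 0*(-1/6)) - 70 = (0 + 0) - 70 = 0 - 70 = -70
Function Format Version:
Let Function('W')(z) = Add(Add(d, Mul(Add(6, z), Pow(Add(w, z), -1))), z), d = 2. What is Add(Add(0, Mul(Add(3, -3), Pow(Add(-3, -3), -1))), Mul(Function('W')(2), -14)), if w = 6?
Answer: -70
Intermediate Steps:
Function('W')(z) = Add(3, z) (Function('W')(z) = Add(Add(2, Mul(Add(6, z), Pow(Add(6, z), -1))), z) = Add(Add(2, 1), z) = Add(3, z))
Add(Add(0, Mul(Add(3, -3), Pow(Add(-3, -3), -1))), Mul(Function('W')(2), -14)) = Add(Add(0, Mul(Add(3, -3), Pow(Add(-3, -3), -1))), Mul(Add(3, 2), -14)) = Add(Add(0, Mul(0, Pow(-6, -1))), Mul(5, -14)) = Add(Add(0, Mul(0, Rational(-1, 6))), -70) = Add(Add(0, 0), -70) = Add(0, -70) = -70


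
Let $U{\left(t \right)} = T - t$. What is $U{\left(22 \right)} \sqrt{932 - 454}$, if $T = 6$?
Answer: $- 16 \sqrt{478} \approx -349.81$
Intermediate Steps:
$U{\left(t \right)} = 6 - t$
$U{\left(22 \right)} \sqrt{932 - 454} = \left(6 - 22\right) \sqrt{932 - 454} = \left(6 - 22\right) \sqrt{478} = - 16 \sqrt{478}$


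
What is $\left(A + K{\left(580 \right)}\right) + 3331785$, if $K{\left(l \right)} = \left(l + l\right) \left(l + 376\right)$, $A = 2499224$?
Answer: $6939969$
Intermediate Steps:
$K{\left(l \right)} = 2 l \left(376 + l\right)$
$\left(A + K{\left(580 \right)}\right) + 3331785 = \left(2499224 + 2 \cdot 580 \left(376 + 580\right)\right) + 3331785 = \left(2499224 + 2 \cdot 580 \cdot 956\right) + 3331785 = \left(2499224 + 1108960\right) + 3331785 = 3608184 + 3331785 = 6939969$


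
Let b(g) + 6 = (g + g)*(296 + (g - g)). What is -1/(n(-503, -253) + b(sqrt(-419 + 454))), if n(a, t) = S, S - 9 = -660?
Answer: -657/11834591 - 592*sqrt(35)/11834591 ≈ -0.00035145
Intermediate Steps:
S = -651 (S = 9 - 660 = -651)
n(a, t) = -651
b(g) = -6 + 592*g (b(g) = -6 + (g + g)*(296 + (g - g)) = -6 + (2*g)*(296 + 0) = -6 + (2*g)*296 = -6 + 592*g)
-1/(n(-503, -253) + b(sqrt(-419 + 454))) = -1/(-651 + (-6 + 592*sqrt(-419 + 454))) = -1/(-651 + (-6 + 592*sqrt(35))) = -1/(-657 + 592*sqrt(35))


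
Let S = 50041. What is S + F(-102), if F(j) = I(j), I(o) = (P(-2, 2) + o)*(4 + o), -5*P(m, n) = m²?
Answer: 300577/5 ≈ 60115.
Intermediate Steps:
P(m, n) = -m²/5
I(o) = (4 + o)*(-⅘ + o) (I(o) = (-⅕*(-2)² + o)*(4 + o) = (-⅕*4 + o)*(4 + o) = (-⅘ + o)*(4 + o) = (4 + o)*(-⅘ + o))
F(j) = -16/5 + j² + 16*j/5
S + F(-102) = 50041 + (-16/5 + (-102)² + (16/5)*(-102)) = 50041 + (-16/5 + 10404 - 1632/5) = 50041 + 50372/5 = 300577/5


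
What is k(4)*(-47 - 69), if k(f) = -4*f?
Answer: 1856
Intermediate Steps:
k(4)*(-47 - 69) = (-4*4)*(-47 - 69) = -16*(-116) = 1856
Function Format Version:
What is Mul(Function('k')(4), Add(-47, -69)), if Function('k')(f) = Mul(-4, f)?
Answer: 1856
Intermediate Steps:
Mul(Function('k')(4), Add(-47, -69)) = Mul(Mul(-4, 4), Add(-47, -69)) = Mul(-16, -116) = 1856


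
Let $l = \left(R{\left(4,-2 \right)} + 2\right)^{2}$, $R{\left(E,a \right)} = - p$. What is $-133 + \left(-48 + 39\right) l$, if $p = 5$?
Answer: $-214$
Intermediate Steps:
$R{\left(E,a \right)} = -5$ ($R{\left(E,a \right)} = \left(-1\right) 5 = -5$)
$l = 9$ ($l = \left(-5 + 2\right)^{2} = \left(-3\right)^{2} = 9$)
$-133 + \left(-48 + 39\right) l = -133 + \left(-48 + 39\right) 9 = -133 - 81 = -214$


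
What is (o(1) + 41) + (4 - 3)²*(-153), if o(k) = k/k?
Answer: -111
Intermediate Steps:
o(k) = 1
(o(1) + 41) + (4 - 3)²*(-153) = (1 + 41) + (4 - 3)²*(-153) = 42 + 1²*(-153) = 42 + 1*(-153) = 42 - 153 = -111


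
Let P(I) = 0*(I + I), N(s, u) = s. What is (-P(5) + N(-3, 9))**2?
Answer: 9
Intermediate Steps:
P(I) = 0 (P(I) = 0*(2*I) = 0)
(-P(5) + N(-3, 9))**2 = (-1*0 - 3)**2 = (0 - 3)**2 = (-3)**2 = 9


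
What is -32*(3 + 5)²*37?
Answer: -75776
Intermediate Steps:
-32*(3 + 5)²*37 = -32*8²*37 = -32*64*37 = -2048*37 = -75776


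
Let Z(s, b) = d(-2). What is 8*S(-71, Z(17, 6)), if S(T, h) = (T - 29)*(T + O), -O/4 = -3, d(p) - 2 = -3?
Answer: 47200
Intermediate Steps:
d(p) = -1 (d(p) = 2 - 3 = -1)
O = 12 (O = -4*(-3) = 12)
Z(s, b) = -1
S(T, h) = (-29 + T)*(12 + T) (S(T, h) = (T - 29)*(T + 12) = (-29 + T)*(12 + T))
8*S(-71, Z(17, 6)) = 8*(-348 + (-71)² - 17*(-71)) = 8*(-348 + 5041 + 1207) = 8*5900 = 47200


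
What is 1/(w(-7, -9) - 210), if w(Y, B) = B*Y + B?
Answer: -1/156 ≈ -0.0064103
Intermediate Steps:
w(Y, B) = B + B*Y
1/(w(-7, -9) - 210) = 1/(-9*(1 - 7) - 210) = 1/(-9*(-6) - 210) = 1/(54 - 210) = 1/(-156) = -1/156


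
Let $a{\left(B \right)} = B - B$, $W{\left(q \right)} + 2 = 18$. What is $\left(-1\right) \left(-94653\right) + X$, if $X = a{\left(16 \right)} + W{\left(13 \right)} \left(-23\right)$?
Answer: $94285$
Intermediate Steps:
$W{\left(q \right)} = 16$ ($W{\left(q \right)} = -2 + 18 = 16$)
$a{\left(B \right)} = 0$
$X = -368$ ($X = 0 + 16 \left(-23\right) = 0 - 368 = -368$)
$\left(-1\right) \left(-94653\right) + X = \left(-1\right) \left(-94653\right) - 368 = 94653 - 368 = 94285$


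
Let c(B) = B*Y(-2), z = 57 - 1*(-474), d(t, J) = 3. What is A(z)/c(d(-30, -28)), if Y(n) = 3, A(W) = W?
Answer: 59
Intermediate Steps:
z = 531 (z = 57 + 474 = 531)
c(B) = 3*B (c(B) = B*3 = 3*B)
A(z)/c(d(-30, -28)) = 531/((3*3)) = 531/9 = 531*(1/9) = 59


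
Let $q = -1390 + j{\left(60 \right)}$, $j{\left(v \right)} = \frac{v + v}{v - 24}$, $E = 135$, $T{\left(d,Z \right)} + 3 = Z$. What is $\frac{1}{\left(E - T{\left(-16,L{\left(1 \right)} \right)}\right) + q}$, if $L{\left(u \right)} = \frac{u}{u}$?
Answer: $- \frac{3}{3749} \approx -0.00080021$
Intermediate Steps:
$L{\left(u \right)} = 1$
$T{\left(d,Z \right)} = -3 + Z$
$j{\left(v \right)} = \frac{2 v}{-24 + v}$
$q = - \frac{4160}{3}$ ($q = -1390 + 2 \cdot 60 \frac{1}{-24 + 60} = -1390 + 2 \cdot 60 \cdot \frac{1}{36} = -1390 + \frac{10}{3} = - \frac{4160}{3} \approx -1386.7$)
$\frac{1}{\left(E - T{\left(-16,L{\left(1 \right)} \right)}\right) + q} = \frac{1}{\left(135 - \left(-3 + 1\right)\right) - \frac{4160}{3}} = \frac{1}{\left(135 - -2\right) - \frac{4160}{3}} = \frac{1}{\left(135 + 2\right) - \frac{4160}{3}} = \frac{1}{137 - \frac{4160}{3}} = \frac{1}{- \frac{3749}{3}} = - \frac{3}{3749}$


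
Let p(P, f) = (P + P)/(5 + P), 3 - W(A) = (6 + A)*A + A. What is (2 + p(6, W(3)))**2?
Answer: 1156/121 ≈ 9.5537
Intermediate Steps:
W(A) = 3 - A - A*(6 + A) (W(A) = 3 - ((6 + A)*A + A) = 3 - (A*(6 + A) + A) = 3 - (A + A*(6 + A)) = 3 + (-A - A*(6 + A)) = 3 - A - A*(6 + A))
p(P, f) = 2*P/(5 + P) (p(P, f) = (2*P)/(5 + P) = 2*P/(5 + P))
(2 + p(6, W(3)))**2 = (2 + 2*6/(5 + 6))**2 = (2 + 2*6/11)**2 = (2 + 2*6*(1/11))**2 = (2 + 12/11)**2 = (34/11)**2 = 1156/121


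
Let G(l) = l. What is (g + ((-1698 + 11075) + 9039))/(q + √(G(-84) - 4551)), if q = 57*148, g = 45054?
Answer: 178477640/23723577 - 63470*I*√515/23723577 ≈ 7.5232 - 0.060714*I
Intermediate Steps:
q = 8436
(g + ((-1698 + 11075) + 9039))/(q + √(G(-84) - 4551)) = (45054 + ((-1698 + 11075) + 9039))/(8436 + √(-84 - 4551)) = (45054 + (9377 + 9039))/(8436 + √(-4635)) = (45054 + 18416)/(8436 + 3*I*√515) = 63470/(8436 + 3*I*√515)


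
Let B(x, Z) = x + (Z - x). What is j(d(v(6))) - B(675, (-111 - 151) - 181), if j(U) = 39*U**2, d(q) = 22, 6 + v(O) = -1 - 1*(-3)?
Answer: 19319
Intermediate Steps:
v(O) = -4 (v(O) = -6 + (-1 - 1*(-3)) = -6 + (-1 + 3) = -6 + 2 = -4)
B(x, Z) = Z
j(d(v(6))) - B(675, (-111 - 151) - 181) = 39*22**2 - ((-111 - 151) - 181) = 39*484 - (-262 - 181) = 18876 - 1*(-443) = 18876 + 443 = 19319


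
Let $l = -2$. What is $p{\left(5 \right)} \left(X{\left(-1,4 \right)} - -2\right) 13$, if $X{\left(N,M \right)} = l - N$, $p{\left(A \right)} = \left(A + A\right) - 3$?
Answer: $91$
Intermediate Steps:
$p{\left(A \right)} = -3 + 2 A$ ($p{\left(A \right)} = 2 A - 3 = -3 + 2 A$)
$X{\left(N,M \right)} = -2 - N$
$p{\left(5 \right)} \left(X{\left(-1,4 \right)} - -2\right) 13 = \left(-3 + 2 \cdot 5\right) \left(\left(-2 - -1\right) - -2\right) 13 = \left(-3 + 10\right) \left(\left(-2 + 1\right) + 2\right) 13 = 7 \left(-1 + 2\right) 13 = 7 \cdot 1 \cdot 13 = 7 \cdot 13 = 91$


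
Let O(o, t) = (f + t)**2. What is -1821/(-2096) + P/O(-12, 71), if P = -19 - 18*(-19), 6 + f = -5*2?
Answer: 6185533/6340400 ≈ 0.97557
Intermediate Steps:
f = -16 (f = -6 - 5*2 = -6 - 10 = -16)
O(o, t) = (-16 + t)**2
P = 323 (P = -19 + 342 = 323)
-1821/(-2096) + P/O(-12, 71) = -1821/(-2096) + 323/((-16 + 71)**2) = -1821*(-1/2096) + 323/(55**2) = 1821/2096 + 323/3025 = 6185533/6340400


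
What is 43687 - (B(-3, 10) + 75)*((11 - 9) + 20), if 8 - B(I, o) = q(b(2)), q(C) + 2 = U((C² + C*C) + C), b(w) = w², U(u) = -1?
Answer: 41795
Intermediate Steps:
q(C) = -3 (q(C) = -2 - 1 = -3)
B(I, o) = 11 (B(I, o) = 8 - 1*(-3) = 8 + 3 = 11)
43687 - (B(-3, 10) + 75)*((11 - 9) + 20) = 43687 - (11 + 75)*((11 - 9) + 20) = 43687 - 86*(2 + 20) = 43687 - 86*22 = 43687 - 1*1892 = 43687 - 1892 = 41795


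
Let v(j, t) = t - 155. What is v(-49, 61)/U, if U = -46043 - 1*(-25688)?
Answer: 94/20355 ≈ 0.0046180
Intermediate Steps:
U = -20355 (U = -46043 + 25688 = -20355)
v(j, t) = -155 + t
v(-49, 61)/U = (-155 + 61)/(-20355) = -94*(-1/20355) = 94/20355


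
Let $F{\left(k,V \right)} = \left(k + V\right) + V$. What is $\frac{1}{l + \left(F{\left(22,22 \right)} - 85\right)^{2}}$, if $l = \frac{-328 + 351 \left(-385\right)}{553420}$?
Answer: $\frac{553420}{199649157} \approx 0.002772$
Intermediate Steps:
$F{\left(k,V \right)} = k + 2 V$ ($F{\left(k,V \right)} = \left(V + k\right) + V = k + 2 V$)
$l = - \frac{135463}{553420}$ ($l = \left(-328 - 135135\right) \frac{1}{553420} = \left(-135463\right) \frac{1}{553420} = - \frac{135463}{553420} \approx -0.24477$)
$\frac{1}{l + \left(F{\left(22,22 \right)} - 85\right)^{2}} = \frac{1}{- \frac{135463}{553420} + \left(\left(22 + 2 \cdot 22\right) - 85\right)^{2}} = \frac{1}{- \frac{135463}{553420} + \left(\left(22 + 44\right) - 85\right)^{2}} = \frac{1}{- \frac{135463}{553420} + \left(66 - 85\right)^{2}} = \frac{1}{- \frac{135463}{553420} + \left(-19\right)^{2}} = \frac{1}{- \frac{135463}{553420} + 361} = \frac{1}{\frac{199649157}{553420}} = \frac{553420}{199649157}$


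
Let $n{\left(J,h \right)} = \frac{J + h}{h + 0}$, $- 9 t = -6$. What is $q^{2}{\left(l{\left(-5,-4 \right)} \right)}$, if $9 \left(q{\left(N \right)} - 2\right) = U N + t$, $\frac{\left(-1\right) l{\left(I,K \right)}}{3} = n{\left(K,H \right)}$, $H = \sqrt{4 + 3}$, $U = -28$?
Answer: $\frac{240016}{729} - \frac{9856 \sqrt{7}}{81} \approx 7.3076$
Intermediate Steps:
$t = \frac{2}{3}$ ($t = \left(- \frac{1}{9}\right) \left(-6\right) = \frac{2}{3} \approx 0.66667$)
$H = \sqrt{7} \approx 2.6458$
$n{\left(J,h \right)} = \frac{J + h}{h}$
$l{\left(I,K \right)} = - \frac{3 \sqrt{7} \left(K + \sqrt{7}\right)}{7}$ ($l{\left(I,K \right)} = - 3 \frac{K + \sqrt{7}}{\sqrt{7}} = - 3 \frac{\sqrt{7}}{7} \left(K + \sqrt{7}\right) = - 3 \frac{\sqrt{7} \left(K + \sqrt{7}\right)}{7} = - \frac{3 \sqrt{7} \left(K + \sqrt{7}\right)}{7}$)
$q{\left(N \right)} = \frac{56}{27} - \frac{28 N}{9}$ ($q{\left(N \right)} = 2 + \frac{- 28 N + \frac{2}{3}}{9} = 2 + \frac{\frac{2}{3} - 28 N}{9} = 2 - \left(- \frac{2}{27} + \frac{28 N}{9}\right) = \frac{56}{27} - \frac{28 N}{9}$)
$q^{2}{\left(l{\left(-5,-4 \right)} \right)} = \left(\frac{56}{27} - \frac{28 \left(-3 - - \frac{12 \sqrt{7}}{7}\right)}{9}\right)^{2} = \left(\frac{56}{27} - \frac{28 \left(-3 + \frac{12 \sqrt{7}}{7}\right)}{9}\right)^{2} = \left(\frac{56}{27} + \left(\frac{28}{3} - \frac{16 \sqrt{7}}{3}\right)\right)^{2} = \left(\frac{308}{27} - \frac{16 \sqrt{7}}{3}\right)^{2}$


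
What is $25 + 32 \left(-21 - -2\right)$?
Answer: $-583$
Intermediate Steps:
$25 + 32 \left(-21 - -2\right) = 25 + 32 \left(-21 + 2\right) = 25 + 32 \left(-19\right) = 25 - 608 = -583$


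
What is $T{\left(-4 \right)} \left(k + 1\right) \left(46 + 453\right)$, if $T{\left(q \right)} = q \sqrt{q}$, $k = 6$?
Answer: $- 27944 i \approx - 27944.0 i$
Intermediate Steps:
$T{\left(q \right)} = q^{\frac{3}{2}}$
$T{\left(-4 \right)} \left(k + 1\right) \left(46 + 453\right) = \left(-4\right)^{\frac{3}{2}} \left(6 + 1\right) \left(46 + 453\right) = - 8 i 7 \cdot 499 = - 56 i 499 = - 27944 i$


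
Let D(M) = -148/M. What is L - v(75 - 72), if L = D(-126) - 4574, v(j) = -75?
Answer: -283363/63 ≈ -4497.8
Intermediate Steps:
L = -288088/63 (L = -148/(-126) - 4574 = -148*(-1/126) - 4574 = 74/63 - 4574 = -288088/63 ≈ -4572.8)
L - v(75 - 72) = -288088/63 - 1*(-75) = -288088/63 + 75 = -283363/63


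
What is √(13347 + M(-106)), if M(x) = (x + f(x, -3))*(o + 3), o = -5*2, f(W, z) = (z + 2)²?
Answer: √14082 ≈ 118.67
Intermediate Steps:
f(W, z) = (2 + z)²
o = -10
M(x) = -7 - 7*x (M(x) = (x + (2 - 3)²)*(-10 + 3) = (x + (-1)²)*(-7) = (x + 1)*(-7) = (1 + x)*(-7) = -7 - 7*x)
√(13347 + M(-106)) = √(13347 + (-7 - 7*(-106))) = √(13347 + (-7 + 742)) = √(13347 + 735) = √14082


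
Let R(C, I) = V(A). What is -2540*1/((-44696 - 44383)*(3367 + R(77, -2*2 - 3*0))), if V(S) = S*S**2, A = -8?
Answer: 508/50864109 ≈ 9.9874e-6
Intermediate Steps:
V(S) = S**3
R(C, I) = -512 (R(C, I) = (-8)**3 = -512)
-2540*1/((-44696 - 44383)*(3367 + R(77, -2*2 - 3*0))) = -2540*1/((-44696 - 44383)*(3367 - 512)) = -2540/(2855*(-89079)) = -2540/(-254320545) = -2540*(-1/254320545) = 508/50864109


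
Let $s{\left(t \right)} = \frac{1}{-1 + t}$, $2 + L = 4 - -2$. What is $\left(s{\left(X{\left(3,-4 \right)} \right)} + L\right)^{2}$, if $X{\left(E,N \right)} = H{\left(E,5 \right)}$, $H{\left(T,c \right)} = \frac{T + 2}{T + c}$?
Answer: $\frac{16}{9} \approx 1.7778$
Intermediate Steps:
$L = 4$ ($L = -2 + \left(4 - -2\right) = -2 + \left(4 + 2\right) = -2 + 6 = 4$)
$H{\left(T,c \right)} = \frac{2 + T}{T + c}$
$X{\left(E,N \right)} = \frac{2 + E}{5 + E}$ ($X{\left(E,N \right)} = \frac{2 + E}{E + 5} = \frac{2 + E}{5 + E}$)
$\left(s{\left(X{\left(3,-4 \right)} \right)} + L\right)^{2} = \left(\frac{1}{-1 + \frac{2 + 3}{5 + 3}} + 4\right)^{2} = \left(\frac{1}{-1 + \frac{1}{8} \cdot 5} + 4\right)^{2} = \left(\frac{1}{-1 + \frac{5}{8}} + 4\right)^{2} = \left(\frac{1}{- \frac{3}{8}} + 4\right)^{2} = \left(- \frac{8}{3} + 4\right)^{2} = \left(\frac{4}{3}\right)^{2} = \frac{16}{9}$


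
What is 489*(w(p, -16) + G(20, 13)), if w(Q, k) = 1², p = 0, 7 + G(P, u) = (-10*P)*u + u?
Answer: -1267977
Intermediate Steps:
G(P, u) = -7 + u - 10*P*u (G(P, u) = -7 + ((-10*P)*u + u) = -7 + (-10*P*u + u) = -7 + (u - 10*P*u) = -7 + u - 10*P*u)
w(Q, k) = 1
489*(w(p, -16) + G(20, 13)) = 489*(1 + (-7 + 13 - 10*20*13)) = 489*(1 + (-7 + 13 - 2600)) = 489*(1 - 2594) = 489*(-2593) = -1267977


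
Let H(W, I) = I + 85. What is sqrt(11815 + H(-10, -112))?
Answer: 2*sqrt(2947) ≈ 108.57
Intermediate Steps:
H(W, I) = 85 + I
sqrt(11815 + H(-10, -112)) = sqrt(11815 + (85 - 112)) = sqrt(11815 - 27) = sqrt(11788) = 2*sqrt(2947)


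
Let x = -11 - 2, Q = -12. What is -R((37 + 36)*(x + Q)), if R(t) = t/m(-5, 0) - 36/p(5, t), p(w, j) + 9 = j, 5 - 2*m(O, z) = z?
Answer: 669392/917 ≈ 729.98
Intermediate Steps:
m(O, z) = 5/2 - z/2
p(w, j) = -9 + j
x = -13
R(t) = -36/(-9 + t) + 2*t/5 (R(t) = t/(5/2 - 1/2*0) - 36/(-9 + t) = t/(5/2 + 0) - 36/(-9 + t) = t/(5/2) - 36/(-9 + t) = t*(2/5) - 36/(-9 + t) = 2*t/5 - 36/(-9 + t) = -36/(-9 + t) + 2*t/5)
-R((37 + 36)*(x + Q)) = -2*(-90 + ((37 + 36)*(-13 - 12))*(-9 + (37 + 36)*(-13 - 12)))/(5*(-9 + (37 + 36)*(-13 - 12))) = -2*(-90 + (73*(-25))*(-9 + 73*(-25)))/(5*(-9 + 73*(-25))) = -2*(-90 - 1825*(-9 - 1825))/(5*(-9 - 1825)) = -2*(-90 - 1825*(-1834))/(5*(-1834)) = -2*(-1)*(-90 + 3347050)/(5*1834) = -2*(-1)*3346960/(5*1834) = -1*(-669392/917) = 669392/917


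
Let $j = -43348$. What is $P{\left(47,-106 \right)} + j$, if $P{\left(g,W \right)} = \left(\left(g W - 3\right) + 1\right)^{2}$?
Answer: $24796908$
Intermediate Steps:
$P{\left(g,W \right)} = \left(-2 + W g\right)^{2}$ ($P{\left(g,W \right)} = \left(\left(W g - 3\right) + 1\right)^{2} = \left(\left(-3 + W g\right) + 1\right)^{2} = \left(-2 + W g\right)^{2}$)
$P{\left(47,-106 \right)} + j = \left(-2 - 4982\right)^{2} - 43348 = \left(-4984\right)^{2} - 43348 = 24840256 - 43348 = 24796908$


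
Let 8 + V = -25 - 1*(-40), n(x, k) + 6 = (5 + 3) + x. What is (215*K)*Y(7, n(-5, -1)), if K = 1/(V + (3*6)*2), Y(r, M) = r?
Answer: 35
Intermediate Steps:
n(x, k) = 2 + x (n(x, k) = -6 + ((5 + 3) + x) = -6 + (8 + x) = 2 + x)
V = 7 (V = -8 + (-25 - 1*(-40)) = -8 + (-25 + 40) = -8 + 15 = 7)
K = 1/43 (K = 1/(7 + (3*6)*2) = 1/(7 + 18*2) = 1/(7 + 36) = 1/43 ≈ 0.023256)
(215*K)*Y(7, n(-5, -1)) = (215*(1/43))*7 = 5*7 = 35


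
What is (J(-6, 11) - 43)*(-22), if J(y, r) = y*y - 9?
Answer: 352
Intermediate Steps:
J(y, r) = -9 + y² (J(y, r) = y² - 9 = -9 + y²)
(J(-6, 11) - 43)*(-22) = ((-9 + (-6)²) - 43)*(-22) = ((-9 + 36) - 43)*(-22) = (27 - 43)*(-22) = -16*(-22) = 352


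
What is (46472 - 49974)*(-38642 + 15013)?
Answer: 82748758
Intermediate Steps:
(46472 - 49974)*(-38642 + 15013) = -3502*(-23629) = 82748758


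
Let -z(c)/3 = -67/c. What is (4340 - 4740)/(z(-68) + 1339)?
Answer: -27200/90851 ≈ -0.29939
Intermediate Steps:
z(c) = 201/c (z(c) = -(-201)/c = 201/c)
(4340 - 4740)/(z(-68) + 1339) = (4340 - 4740)/(201/(-68) + 1339) = -400/(201*(-1/68) + 1339) = -400/(-201/68 + 1339) = -400/90851/68 = -400*68/90851 = -27200/90851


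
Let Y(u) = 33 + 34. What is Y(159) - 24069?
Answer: -24002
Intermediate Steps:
Y(u) = 67
Y(159) - 24069 = 67 - 24069 = -24002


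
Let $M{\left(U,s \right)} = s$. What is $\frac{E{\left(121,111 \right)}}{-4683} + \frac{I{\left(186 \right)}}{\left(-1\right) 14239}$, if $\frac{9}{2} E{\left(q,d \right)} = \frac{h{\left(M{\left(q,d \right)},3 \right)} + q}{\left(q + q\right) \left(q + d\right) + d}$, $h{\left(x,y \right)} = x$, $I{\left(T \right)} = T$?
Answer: $- \frac{441008791106}{33760376886915} \approx -0.013063$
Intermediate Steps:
$E{\left(q,d \right)} = \frac{2 \left(d + q\right)}{9 \left(d + 2 q \left(d + q\right)\right)}$ ($E{\left(q,d \right)} = \frac{2 \frac{d + q}{\left(q + q\right) \left(q + d\right) + d}}{9} = \frac{2 \frac{d + q}{2 q \left(d + q\right) + d}}{9} = \frac{2 \frac{d + q}{d + 2 q \left(d + q\right)}}{9} = \frac{2 \left(d + q\right)}{9 \left(d + 2 q \left(d + q\right)\right)}$)
$\frac{E{\left(121,111 \right)}}{-4683} + \frac{I{\left(186 \right)}}{\left(-1\right) 14239} = \frac{\frac{2}{9} \frac{1}{111 + 2 \cdot 121^{2} + 2 \cdot 111 \cdot 121} \left(111 + 121\right)}{-4683} + \frac{186}{\left(-1\right) 14239} = \frac{2}{9} \frac{1}{111 + 2 \cdot 14641 + 26862} \cdot 232 \left(- \frac{1}{4683}\right) + \frac{186}{-14239} = \frac{2}{9} \frac{1}{111 + 29282 + 26862} \cdot 232 \left(- \frac{1}{4683}\right) + 186 \left(- \frac{1}{14239}\right) = \frac{2}{9} \cdot \frac{1}{56255} \cdot 232 \left(- \frac{1}{4683}\right) - \frac{186}{14239} = \frac{464}{506295} \left(- \frac{1}{4683}\right) - \frac{186}{14239} = - \frac{464}{2370979485} - \frac{186}{14239} = - \frac{441008791106}{33760376886915}$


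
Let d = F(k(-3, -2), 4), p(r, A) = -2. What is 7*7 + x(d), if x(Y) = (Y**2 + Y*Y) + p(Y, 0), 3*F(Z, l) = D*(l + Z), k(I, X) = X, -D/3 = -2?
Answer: 79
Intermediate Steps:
D = 6 (D = -3*(-2) = 6)
F(Z, l) = 2*Z + 2*l (F(Z, l) = (6*(l + Z))/3 = (6*(Z + l))/3 = (6*Z + 6*l)/3 = 2*Z + 2*l)
d = 4 (d = 2*(-2) + 2*4 = -4 + 8 = 4)
x(Y) = -2 + 2*Y**2 (x(Y) = (Y**2 + Y*Y) - 2 = (Y**2 + Y**2) - 2 = 2*Y**2 - 2 = -2 + 2*Y**2)
7*7 + x(d) = 7*7 + (-2 + 2*4**2) = 49 + (-2 + 2*16) = 49 + (-2 + 32) = 49 + 30 = 79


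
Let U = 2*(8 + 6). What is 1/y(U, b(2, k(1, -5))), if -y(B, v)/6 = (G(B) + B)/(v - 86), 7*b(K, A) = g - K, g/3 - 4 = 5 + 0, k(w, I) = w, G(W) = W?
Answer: 577/2352 ≈ 0.24532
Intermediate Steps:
g = 27 (g = 12 + 3*(5 + 0) = 12 + 3*5 = 12 + 15 = 27)
b(K, A) = 27/7 - K/7 (b(K, A) = (27 - K)/7 = 27/7 - K/7)
U = 28 (U = 2*14 = 28)
y(B, v) = -12*B/(-86 + v) (y(B, v) = -6*(B + B)/(v - 86) = -6*2*B/(-86 + v) = -12*B/(-86 + v))
1/y(U, b(2, k(1, -5))) = 1/(-12*28/(-86 + (27/7 - 1/7*2))) = 1/(-12*28/(-86 + (27/7 - 2/7))) = 1/(-12*28/(-86 + 25/7)) = 1/(-12*28/(-577/7)) = 1/(-12*28*(-7/577)) = 1/(2352/577) = 577/2352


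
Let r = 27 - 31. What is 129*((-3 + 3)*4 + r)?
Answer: -516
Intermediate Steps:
r = -4
129*((-3 + 3)*4 + r) = 129*((-3 + 3)*4 - 4) = 129*(0*4 - 4) = 129*(0 - 4) = 129*(-4) = -516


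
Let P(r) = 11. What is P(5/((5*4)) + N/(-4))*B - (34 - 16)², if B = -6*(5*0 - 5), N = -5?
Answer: 6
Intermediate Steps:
B = 30 (B = -6*(0 - 5) = -6*(-5) = 30)
P(5/((5*4)) + N/(-4))*B - (34 - 16)² = 11*30 - (34 - 16)² = 330 - 1*18² = 330 - 1*324 = 330 - 324 = 6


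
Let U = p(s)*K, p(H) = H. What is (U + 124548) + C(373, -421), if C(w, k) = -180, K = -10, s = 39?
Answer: 123978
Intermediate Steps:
U = -390 (U = 39*(-10) = -390)
(U + 124548) + C(373, -421) = (-390 + 124548) - 180 = 124158 - 180 = 123978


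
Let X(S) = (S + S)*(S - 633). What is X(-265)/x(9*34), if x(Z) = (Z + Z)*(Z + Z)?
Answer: 118985/93636 ≈ 1.2707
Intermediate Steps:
x(Z) = 4*Z² (x(Z) = (2*Z)*(2*Z) = 4*Z²)
X(S) = 2*S*(-633 + S) (X(S) = (2*S)*(-633 + S) = 2*S*(-633 + S))
X(-265)/x(9*34) = (2*(-265)*(-633 - 265))/((4*(9*34)²)) = (2*(-265)*(-898))/((4*306²)) = 475940/((4*93636)) = 475940/374544 = 475940*(1/374544) = 118985/93636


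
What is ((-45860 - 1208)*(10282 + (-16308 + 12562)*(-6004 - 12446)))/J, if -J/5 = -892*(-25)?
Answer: 813381896194/27875 ≈ 2.9180e+7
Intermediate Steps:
J = -111500 (J = -(-4460)*(-25) = -5*22300 = -111500)
((-45860 - 1208)*(10282 + (-16308 + 12562)*(-6004 - 12446)))/J = ((-45860 - 1208)*(10282 + (-16308 + 12562)*(-6004 - 12446)))/(-111500) = -47068*(10282 - 3746*(-18450))*(-1/111500) = -47068*(10282 + 69113700)*(-1/111500) = -47068*69123982*(-1/111500) = -3253527584776*(-1/111500) = 813381896194/27875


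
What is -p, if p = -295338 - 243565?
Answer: 538903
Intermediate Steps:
p = -538903
-p = -1*(-538903) = 538903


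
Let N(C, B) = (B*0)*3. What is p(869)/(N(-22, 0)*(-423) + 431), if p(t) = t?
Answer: 869/431 ≈ 2.0162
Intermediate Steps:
N(C, B) = 0 (N(C, B) = 0*3 = 0)
p(869)/(N(-22, 0)*(-423) + 431) = 869/(0*(-423) + 431) = 869/(0 + 431) = 869/431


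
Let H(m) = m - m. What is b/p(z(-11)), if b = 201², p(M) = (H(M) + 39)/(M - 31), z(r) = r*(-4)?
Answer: 13467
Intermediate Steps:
z(r) = -4*r
H(m) = 0
p(M) = 39/(-31 + M) (p(M) = (0 + 39)/(M - 31) = 39/(-31 + M))
b = 40401
b/p(z(-11)) = 40401/((39/(-31 - 4*(-11)))) = 40401/((39/(-31 + 44))) = 40401/((39/13)) = 40401/((39*(1/13))) = 40401/3 = 40401*(⅓) = 13467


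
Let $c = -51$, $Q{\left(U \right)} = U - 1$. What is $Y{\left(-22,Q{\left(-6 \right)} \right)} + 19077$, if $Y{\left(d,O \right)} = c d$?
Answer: $20199$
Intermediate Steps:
$Q{\left(U \right)} = -1 + U$
$Y{\left(d,O \right)} = - 51 d$
$Y{\left(-22,Q{\left(-6 \right)} \right)} + 19077 = \left(-51\right) \left(-22\right) + 19077 = 1122 + 19077 = 20199$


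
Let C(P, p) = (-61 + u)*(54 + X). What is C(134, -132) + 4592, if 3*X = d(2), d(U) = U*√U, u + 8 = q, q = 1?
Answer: 920 - 136*√2/3 ≈ 855.89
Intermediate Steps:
u = -7 (u = -8 + 1 = -7)
d(U) = U^(3/2)
X = 2*√2/3 (X = 2^(3/2)/3 = (2*√2)/3 = 2*√2/3 ≈ 0.94281)
C(P, p) = -3672 - 136*√2/3 (C(P, p) = (-61 - 7)*(54 + 2*√2/3) = -68*(54 + 2*√2/3) = -3672 - 136*√2/3)
C(134, -132) + 4592 = (-3672 - 136*√2/3) + 4592 = 920 - 136*√2/3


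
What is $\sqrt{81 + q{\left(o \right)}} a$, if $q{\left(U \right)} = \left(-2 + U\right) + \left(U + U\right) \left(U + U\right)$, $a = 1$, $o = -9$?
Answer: $\sqrt{394} \approx 19.849$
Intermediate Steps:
$q{\left(U \right)} = -2 + U + 4 U^{2}$ ($q{\left(U \right)} = \left(-2 + U\right) + 2 U 2 U = \left(-2 + U\right) + 4 U^{2} = -2 + U + 4 U^{2}$)
$\sqrt{81 + q{\left(o \right)}} a = \sqrt{81 - \left(11 - 324\right)} 1 = \sqrt{81 - -313} \cdot 1 = \sqrt{81 + 313} \cdot 1 = \sqrt{394} \cdot 1 = \sqrt{394}$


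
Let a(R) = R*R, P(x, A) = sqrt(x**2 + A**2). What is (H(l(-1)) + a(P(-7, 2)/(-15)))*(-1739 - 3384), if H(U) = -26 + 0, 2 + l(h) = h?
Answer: 29698031/225 ≈ 1.3199e+5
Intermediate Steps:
P(x, A) = sqrt(A**2 + x**2)
l(h) = -2 + h
a(R) = R**2
H(U) = -26
(H(l(-1)) + a(P(-7, 2)/(-15)))*(-1739 - 3384) = (-26 + (sqrt(2**2 + (-7)**2)/(-15))**2)*(-1739 - 3384) = (-26 + (sqrt(4 + 49)*(-1/15))**2)*(-5123) = (-26 + (sqrt(53)*(-1/15))**2)*(-5123) = (-26 + (-sqrt(53)/15)**2)*(-5123) = (-26 + 53/225)*(-5123) = -5797/225*(-5123) = 29698031/225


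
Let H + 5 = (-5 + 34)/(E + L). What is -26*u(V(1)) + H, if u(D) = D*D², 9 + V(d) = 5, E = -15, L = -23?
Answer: 63013/38 ≈ 1658.2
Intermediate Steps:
V(d) = -4 (V(d) = -9 + 5 = -4)
u(D) = D³
H = -219/38 (H = -5 + (-5 + 34)/(-15 - 23) = -5 + 29/(-38) = -5 + 29*(-1/38) = -5 - 29/38 = -219/38 ≈ -5.7632)
-26*u(V(1)) + H = -26*(-4)³ - 219/38 = -26*(-64) - 219/38 = 1664 - 219/38 = 63013/38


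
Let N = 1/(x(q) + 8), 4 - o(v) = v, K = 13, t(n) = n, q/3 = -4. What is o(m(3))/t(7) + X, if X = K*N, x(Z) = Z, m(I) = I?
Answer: -87/28 ≈ -3.1071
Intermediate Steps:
q = -12 (q = 3*(-4) = -12)
o(v) = 4 - v
N = -¼ (N = 1/(-12 + 8) = 1/(-4) = -¼ ≈ -0.25000)
X = -13/4 (X = 13*(-¼) = -13/4 ≈ -3.2500)
o(m(3))/t(7) + X = (4 - 1*3)/7 - 13/4 = (4 - 3)/7 - 13/4 = (⅐)*1 - 13/4 = ⅐ - 13/4 = -87/28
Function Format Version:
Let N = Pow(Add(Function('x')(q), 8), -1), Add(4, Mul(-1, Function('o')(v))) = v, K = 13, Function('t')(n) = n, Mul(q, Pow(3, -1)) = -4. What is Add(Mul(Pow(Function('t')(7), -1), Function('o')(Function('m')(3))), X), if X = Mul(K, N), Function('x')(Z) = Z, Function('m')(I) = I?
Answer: Rational(-87, 28) ≈ -3.1071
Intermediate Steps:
q = -12 (q = Mul(3, -4) = -12)
Function('o')(v) = Add(4, Mul(-1, v))
N = Rational(-1, 4) (N = Pow(Add(-12, 8), -1) = Pow(-4, -1) = Rational(-1, 4) ≈ -0.25000)
X = Rational(-13, 4) (X = Mul(13, Rational(-1, 4)) = Rational(-13, 4) ≈ -3.2500)
Add(Mul(Pow(Function('t')(7), -1), Function('o')(Function('m')(3))), X) = Add(Mul(Pow(7, -1), Add(4, Mul(-1, 3))), Rational(-13, 4)) = Add(Mul(Rational(1, 7), Add(4, -3)), Rational(-13, 4)) = Add(Mul(Rational(1, 7), 1), Rational(-13, 4)) = Add(Rational(1, 7), Rational(-13, 4)) = Rational(-87, 28)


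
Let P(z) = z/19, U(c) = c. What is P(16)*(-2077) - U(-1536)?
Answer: -4048/19 ≈ -213.05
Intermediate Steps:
P(z) = z/19 (P(z) = z*(1/19) = z/19)
P(16)*(-2077) - U(-1536) = ((1/19)*16)*(-2077) - 1*(-1536) = (16/19)*(-2077) + 1536 = -33232/19 + 1536 = -4048/19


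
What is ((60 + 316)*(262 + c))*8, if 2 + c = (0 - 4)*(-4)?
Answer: 830208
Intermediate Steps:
c = 14 (c = -2 + (0 - 4)*(-4) = -2 - 4*(-4) = -2 + 16 = 14)
((60 + 316)*(262 + c))*8 = ((60 + 316)*(262 + 14))*8 = (376*276)*8 = 103776*8 = 830208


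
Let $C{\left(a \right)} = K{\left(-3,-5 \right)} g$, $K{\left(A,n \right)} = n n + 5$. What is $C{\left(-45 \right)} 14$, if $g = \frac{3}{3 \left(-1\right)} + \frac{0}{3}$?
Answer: $-420$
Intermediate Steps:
$g = -1$ ($g = \frac{3}{-3} + 0 \cdot \frac{1}{3} = 3 \left(- \frac{1}{3}\right) + 0 = -1 + 0 = -1$)
$K{\left(A,n \right)} = 5 + n^{2}$ ($K{\left(A,n \right)} = n^{2} + 5 = 5 + n^{2}$)
$C{\left(a \right)} = -30$ ($C{\left(a \right)} = \left(5 + \left(-5\right)^{2}\right) \left(-1\right) = \left(5 + 25\right) \left(-1\right) = 30 \left(-1\right) = -30$)
$C{\left(-45 \right)} 14 = \left(-30\right) 14 = -420$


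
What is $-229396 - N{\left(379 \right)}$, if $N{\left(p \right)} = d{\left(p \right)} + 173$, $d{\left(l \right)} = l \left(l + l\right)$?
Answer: $-516851$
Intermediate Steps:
$d{\left(l \right)} = 2 l^{2}$ ($d{\left(l \right)} = l 2 l = 2 l^{2}$)
$N{\left(p \right)} = 173 + 2 p^{2}$ ($N{\left(p \right)} = 2 p^{2} + 173 = 173 + 2 p^{2}$)
$-229396 - N{\left(379 \right)} = -229396 - \left(173 + 2 \cdot 379^{2}\right) = -229396 - \left(173 + 2 \cdot 143641\right) = -229396 - \left(173 + 287282\right) = -229396 - 287455 = -516851$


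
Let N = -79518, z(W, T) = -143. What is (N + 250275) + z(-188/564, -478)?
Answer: 170614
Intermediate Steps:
(N + 250275) + z(-188/564, -478) = (-79518 + 250275) - 143 = 170757 - 143 = 170614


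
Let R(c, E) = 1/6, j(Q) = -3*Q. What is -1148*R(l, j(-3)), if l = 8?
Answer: -574/3 ≈ -191.33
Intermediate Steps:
R(c, E) = 1/6
-1148*R(l, j(-3)) = -1148*1/6 = -574/3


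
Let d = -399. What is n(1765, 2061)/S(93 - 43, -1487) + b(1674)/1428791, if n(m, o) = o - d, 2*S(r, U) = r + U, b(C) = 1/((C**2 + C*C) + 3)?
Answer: -13132689898527721/3835706378899395 ≈ -3.4238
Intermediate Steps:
b(C) = 1/(3 + 2*C**2) (b(C) = 1/((C**2 + C**2) + 3) = 1/(2*C**2 + 3) = 1/(3 + 2*C**2))
S(r, U) = U/2 + r/2 (S(r, U) = (r + U)/2 = (U + r)/2 = U/2 + r/2)
n(m, o) = 399 + o (n(m, o) = o - 1*(-399) = o + 399 = 399 + o)
n(1765, 2061)/S(93 - 43, -1487) + b(1674)/1428791 = (399 + 2061)/((1/2)*(-1487) + (93 - 43)/2) + 1/((3 + 2*1674**2)*1428791) = 2460/(-1487/2 + (1/2)*50) + (1/1428791)/(3 + 2*2802276) = 2460/(-1487/2 + 25) + (1/1428791)/(3 + 5604552) = 2460/(-1437/2) + (1/1428791)/5604555 = 2460*(-2/1437) + (1/5604555)*(1/1428791) = -1640/479 + 1/8007737743005 = -13132689898527721/3835706378899395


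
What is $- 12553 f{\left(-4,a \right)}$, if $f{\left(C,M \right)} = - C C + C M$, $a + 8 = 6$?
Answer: $100424$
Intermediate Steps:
$a = -2$ ($a = -8 + 6 = -2$)
$f{\left(C,M \right)} = - C^{2} + C M$
$- 12553 f{\left(-4,a \right)} = - 12553 \left(- 4 \left(-2 - -4\right)\right) = - 12553 \left(- 4 \left(-2 + 4\right)\right) = - 12553 \left(\left(-4\right) 2\right) = \left(-12553\right) \left(-8\right) = 100424$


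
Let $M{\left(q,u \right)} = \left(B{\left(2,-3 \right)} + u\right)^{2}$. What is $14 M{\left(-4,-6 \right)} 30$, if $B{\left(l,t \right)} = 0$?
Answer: $15120$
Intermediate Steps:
$M{\left(q,u \right)} = u^{2}$ ($M{\left(q,u \right)} = \left(0 + u\right)^{2} = u^{2}$)
$14 M{\left(-4,-6 \right)} 30 = 14 \left(-6\right)^{2} \cdot 30 = 14 \cdot 36 \cdot 30 = 504 \cdot 30 = 15120$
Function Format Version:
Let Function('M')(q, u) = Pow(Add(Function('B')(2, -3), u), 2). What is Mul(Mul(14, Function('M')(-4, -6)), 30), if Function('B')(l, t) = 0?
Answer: 15120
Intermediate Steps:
Function('M')(q, u) = Pow(u, 2) (Function('M')(q, u) = Pow(Add(0, u), 2) = Pow(u, 2))
Mul(Mul(14, Function('M')(-4, -6)), 30) = Mul(Mul(14, Pow(-6, 2)), 30) = Mul(Mul(14, 36), 30) = Mul(504, 30) = 15120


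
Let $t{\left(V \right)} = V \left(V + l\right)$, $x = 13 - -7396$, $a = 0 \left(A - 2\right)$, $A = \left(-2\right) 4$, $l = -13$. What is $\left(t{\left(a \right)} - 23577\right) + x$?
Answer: $-16168$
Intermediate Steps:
$A = -8$
$a = 0$ ($a = 0 \left(-8 - 2\right) = 0 \left(-10\right) = 0$)
$x = 7409$ ($x = 13 + 7396 = 7409$)
$t{\left(V \right)} = V \left(-13 + V\right)$ ($t{\left(V \right)} = V \left(V - 13\right) = V \left(-13 + V\right)$)
$\left(t{\left(a \right)} - 23577\right) + x = \left(0 \left(-13 + 0\right) - 23577\right) + 7409 = \left(0 \left(-13\right) - 23577\right) + 7409 = \left(0 - 23577\right) + 7409 = -23577 + 7409 = -16168$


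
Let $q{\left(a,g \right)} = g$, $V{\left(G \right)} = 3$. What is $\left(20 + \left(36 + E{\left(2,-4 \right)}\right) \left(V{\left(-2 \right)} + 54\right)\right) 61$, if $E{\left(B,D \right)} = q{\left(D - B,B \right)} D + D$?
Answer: $84668$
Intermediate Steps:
$E{\left(B,D \right)} = D + B D$ ($E{\left(B,D \right)} = B D + D = D + B D$)
$\left(20 + \left(36 + E{\left(2,-4 \right)}\right) \left(V{\left(-2 \right)} + 54\right)\right) 61 = \left(20 + \left(36 - 4 \left(1 + 2\right)\right) \left(3 + 54\right)\right) 61 = \left(20 + \left(36 - 12\right) 57\right) 61 = \left(20 + 24 \cdot 57\right) 61 = \left(20 + 1368\right) 61 = 1388 \cdot 61 = 84668$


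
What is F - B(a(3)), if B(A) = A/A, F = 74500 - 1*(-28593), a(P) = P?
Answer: 103092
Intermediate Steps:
F = 103093 (F = 74500 + 28593 = 103093)
B(A) = 1
F - B(a(3)) = 103093 - 1*1 = 103093 - 1 = 103092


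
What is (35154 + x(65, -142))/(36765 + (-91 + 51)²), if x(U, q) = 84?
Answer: 35238/38365 ≈ 0.91849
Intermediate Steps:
(35154 + x(65, -142))/(36765 + (-91 + 51)²) = (35154 + 84)/(36765 + (-91 + 51)²) = 35238/(36765 + (-40)²) = 35238/(36765 + 1600) = 35238/38365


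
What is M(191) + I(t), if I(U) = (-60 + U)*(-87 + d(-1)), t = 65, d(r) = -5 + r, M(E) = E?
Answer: -274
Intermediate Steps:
I(U) = 5580 - 93*U (I(U) = (-60 + U)*(-87 + (-5 - 1)) = (-60 + U)*(-87 - 6) = (-60 + U)*(-93) = 5580 - 93*U)
M(191) + I(t) = 191 + (5580 - 93*65) = 191 + (5580 - 6045) = 191 - 465 = -274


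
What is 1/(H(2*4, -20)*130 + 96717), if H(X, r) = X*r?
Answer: 1/75917 ≈ 1.3172e-5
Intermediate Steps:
1/(H(2*4, -20)*130 + 96717) = 1/(((2*4)*(-20))*130 + 96717) = 1/((8*(-20))*130 + 96717) = 1/(-160*130 + 96717) = 1/(-20800 + 96717) = 1/75917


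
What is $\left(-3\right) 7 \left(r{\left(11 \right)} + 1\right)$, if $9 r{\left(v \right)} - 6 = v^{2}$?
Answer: $- \frac{952}{3} \approx -317.33$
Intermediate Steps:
$r{\left(v \right)} = \frac{2}{3} + \frac{v^{2}}{9}$
$\left(-3\right) 7 \left(r{\left(11 \right)} + 1\right) = \left(-3\right) 7 \left(\left(\frac{2}{3} + \frac{11^{2}}{9}\right) + 1\right) = - 21 \left(\left(\frac{2}{3} + \frac{1}{9} \cdot 121\right) + 1\right) = - 21 \left(\left(\frac{2}{3} + \frac{121}{9}\right) + 1\right) = - 21 \left(\frac{127}{9} + 1\right) = \left(-21\right) \frac{136}{9} = - \frac{952}{3}$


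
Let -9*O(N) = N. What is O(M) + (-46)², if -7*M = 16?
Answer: 133324/63 ≈ 2116.3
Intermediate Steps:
M = -16/7 (M = -⅐*16 = -16/7 ≈ -2.2857)
O(N) = -N/9
O(M) + (-46)² = -⅑*(-16/7) + (-46)² = 16/63 + 2116 = 133324/63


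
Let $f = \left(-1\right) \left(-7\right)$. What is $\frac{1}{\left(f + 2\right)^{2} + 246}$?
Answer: $\frac{1}{327} \approx 0.0030581$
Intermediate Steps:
$f = 7$
$\frac{1}{\left(f + 2\right)^{2} + 246} = \frac{1}{\left(7 + 2\right)^{2} + 246} = \frac{1}{9^{2} + 246} = \frac{1}{81 + 246} = \frac{1}{327}$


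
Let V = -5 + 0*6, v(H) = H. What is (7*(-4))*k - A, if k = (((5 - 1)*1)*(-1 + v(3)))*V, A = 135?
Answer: 985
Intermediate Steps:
V = -5 (V = -5 + 0 = -5)
k = -40 (k = (((5 - 1)*1)*(-1 + 3))*(-5) = ((4*1)*2)*(-5) = (4*2)*(-5) = 8*(-5) = -40)
(7*(-4))*k - A = (7*(-4))*(-40) - 1*135 = -28*(-40) - 135 = 1120 - 135 = 985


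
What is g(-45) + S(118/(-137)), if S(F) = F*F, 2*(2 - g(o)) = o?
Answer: 947529/37538 ≈ 25.242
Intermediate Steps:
g(o) = 2 - o/2
S(F) = F²
g(-45) + S(118/(-137)) = (2 - ½*(-45)) + (118/(-137))² = (2 + 45/2) + (118*(-1/137))² = 49/2 + (-118/137)² = 49/2 + 13924/18769 = 947529/37538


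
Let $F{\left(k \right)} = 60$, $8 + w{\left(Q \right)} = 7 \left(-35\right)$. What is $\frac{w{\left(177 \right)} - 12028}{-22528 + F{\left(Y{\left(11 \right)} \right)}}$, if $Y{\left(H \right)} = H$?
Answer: $\frac{12281}{22468} \approx 0.5466$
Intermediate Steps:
$w{\left(Q \right)} = -253$ ($w{\left(Q \right)} = -8 + 7 \left(-35\right) = -8 - 245 = -253$)
$\frac{w{\left(177 \right)} - 12028}{-22528 + F{\left(Y{\left(11 \right)} \right)}} = \frac{-253 - 12028}{-22528 + 60} = - \frac{12281}{-22468} = \left(-12281\right) \left(- \frac{1}{22468}\right) = \frac{12281}{22468}$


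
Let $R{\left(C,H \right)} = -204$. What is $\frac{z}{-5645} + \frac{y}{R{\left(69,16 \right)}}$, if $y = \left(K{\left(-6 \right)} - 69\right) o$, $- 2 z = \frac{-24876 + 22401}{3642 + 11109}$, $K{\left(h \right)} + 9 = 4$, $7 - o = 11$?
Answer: $- \frac{24896963}{17158542} \approx -1.451$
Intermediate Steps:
$o = -4$ ($o = 7 - 11 = -4$)
$K{\left(h \right)} = -5$ ($K{\left(h \right)} = -9 + 4 = -5$)
$z = \frac{25}{298}$ ($z = - \frac{\left(-24876 + 22401\right) \frac{1}{3642 + 11109}}{2} = - \frac{\left(-2475\right) \frac{1}{14751}}{2} = \left(- \frac{1}{2}\right) \left(- \frac{25}{149}\right) = \frac{25}{298} \approx 0.083893$)
$y = 296$ ($y = \left(-5 - 69\right) \left(-4\right) = \left(-74\right) \left(-4\right) = 296$)
$\frac{z}{-5645} + \frac{y}{R{\left(69,16 \right)}} = \frac{25}{298 \left(-5645\right)} + \frac{296}{-204} = \frac{25}{298} \left(- \frac{1}{5645}\right) + 296 \left(- \frac{1}{204}\right) = - \frac{5}{336442} - \frac{74}{51} = - \frac{24896963}{17158542}$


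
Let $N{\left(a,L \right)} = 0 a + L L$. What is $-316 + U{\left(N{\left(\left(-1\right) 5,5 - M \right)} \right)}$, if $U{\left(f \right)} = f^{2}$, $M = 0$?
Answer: $309$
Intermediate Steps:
$N{\left(a,L \right)} = L^{2}$ ($N{\left(a,L \right)} = 0 + L^{2} = L^{2}$)
$-316 + U{\left(N{\left(\left(-1\right) 5,5 - M \right)} \right)} = -316 + \left(\left(5 - 0\right)^{2}\right)^{2} = -316 + \left(\left(5 + 0\right)^{2}\right)^{2} = -316 + \left(5^{2}\right)^{2} = -316 + 25^{2} = -316 + 625 = 309$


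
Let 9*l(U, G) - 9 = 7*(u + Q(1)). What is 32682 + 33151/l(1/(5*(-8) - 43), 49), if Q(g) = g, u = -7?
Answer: 260049/11 ≈ 23641.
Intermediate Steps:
l(U, G) = -11/3 (l(U, G) = 1 + (7*(-7 + 1))/9 = 1 + (7*(-6))/9 = 1 + (⅑)*(-42) = 1 - 14/3 = -11/3)
32682 + 33151/l(1/(5*(-8) - 43), 49) = 32682 + 33151/(-11/3) = 32682 + 33151*(-3/11) = 32682 - 99453/11 = 260049/11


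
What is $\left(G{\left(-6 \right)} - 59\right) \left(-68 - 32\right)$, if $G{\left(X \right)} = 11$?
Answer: $4800$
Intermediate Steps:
$\left(G{\left(-6 \right)} - 59\right) \left(-68 - 32\right) = \left(11 - 59\right) \left(-68 - 32\right) = \left(-48\right) \left(-100\right) = 4800$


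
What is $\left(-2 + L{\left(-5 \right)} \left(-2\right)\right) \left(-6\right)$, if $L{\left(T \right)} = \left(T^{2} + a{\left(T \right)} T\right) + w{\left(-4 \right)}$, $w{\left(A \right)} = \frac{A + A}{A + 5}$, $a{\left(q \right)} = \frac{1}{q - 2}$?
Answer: $\frac{1572}{7} \approx 224.57$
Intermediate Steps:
$a{\left(q \right)} = \frac{1}{-2 + q}$
$w{\left(A \right)} = \frac{2 A}{5 + A}$
$L{\left(T \right)} = -8 + T^{2} + \frac{T}{-2 + T}$ ($L{\left(T \right)} = \left(T^{2} + \frac{T}{-2 + T}\right) + 2 \left(-4\right) \frac{1}{5 - 4} = \left(T^{2} + \frac{T}{-2 + T}\right) + 2 \left(-4\right) 1^{-1} = \left(T^{2} + \frac{T}{-2 + T}\right) + 2 \left(-4\right) 1 = \left(T^{2} + \frac{T}{-2 + T}\right) - 8 = -8 + T^{2} + \frac{T}{-2 + T}$)
$\left(-2 + L{\left(-5 \right)} \left(-2\right)\right) \left(-6\right) = \left(-2 + \frac{-5 + \left(-8 + \left(-5\right)^{2}\right) \left(-2 - 5\right)}{-2 - 5} \left(-2\right)\right) \left(-6\right) = \left(-2 + \frac{-5 + \left(-8 + 25\right) \left(-7\right)}{-7} \left(-2\right)\right) \left(-6\right) = \left(-2 + - \frac{-5 + 17 \left(-7\right)}{7} \left(-2\right)\right) \left(-6\right) = \left(-2 + - \frac{-5 - 119}{7} \left(-2\right)\right) \left(-6\right) = \left(-2 + \left(- \frac{1}{7}\right) \left(-124\right) \left(-2\right)\right) \left(-6\right) = \left(-2 + \frac{124}{7} \left(-2\right)\right) \left(-6\right) = \left(-2 - \frac{248}{7}\right) \left(-6\right) = \left(- \frac{262}{7}\right) \left(-6\right) = \frac{1572}{7}$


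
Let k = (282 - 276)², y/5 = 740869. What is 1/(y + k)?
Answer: 1/3704381 ≈ 2.6995e-7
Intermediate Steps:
y = 3704345 (y = 5*740869 = 3704345)
k = 36 (k = 6² = 36)
1/(y + k) = 1/(3704345 + 36) = 1/3704381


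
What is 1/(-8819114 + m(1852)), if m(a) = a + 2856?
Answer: -1/8814406 ≈ -1.1345e-7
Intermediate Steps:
m(a) = 2856 + a
1/(-8819114 + m(1852)) = 1/(-8819114 + (2856 + 1852)) = 1/(-8819114 + 4708) = 1/(-8814406) = -1/8814406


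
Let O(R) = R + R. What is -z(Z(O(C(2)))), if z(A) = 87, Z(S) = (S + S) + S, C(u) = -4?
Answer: -87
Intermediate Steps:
O(R) = 2*R
Z(S) = 3*S (Z(S) = 2*S + S = 3*S)
-z(Z(O(C(2)))) = -1*87 = -87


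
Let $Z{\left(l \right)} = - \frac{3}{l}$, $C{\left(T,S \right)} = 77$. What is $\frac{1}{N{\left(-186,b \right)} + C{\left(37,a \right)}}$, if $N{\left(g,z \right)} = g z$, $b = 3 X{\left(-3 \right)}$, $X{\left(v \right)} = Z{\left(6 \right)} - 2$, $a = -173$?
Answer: $\frac{1}{1472} \approx 0.00067935$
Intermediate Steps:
$X{\left(v \right)} = - \frac{5}{2}$ ($X{\left(v \right)} = - \frac{3}{6} - 2 = \left(-3\right) \frac{1}{6} - 2 = - \frac{1}{2} - 2 = - \frac{5}{2}$)
$b = - \frac{15}{2}$ ($b = 3 \left(- \frac{5}{2}\right) = - \frac{15}{2} \approx -7.5$)
$\frac{1}{N{\left(-186,b \right)} + C{\left(37,a \right)}} = \frac{1}{\left(-186\right) \left(- \frac{15}{2}\right) + 77} = \frac{1}{1395 + 77} = \frac{1}{1472}$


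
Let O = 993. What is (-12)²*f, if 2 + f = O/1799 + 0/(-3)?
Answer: -375120/1799 ≈ -208.52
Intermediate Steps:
f = -2605/1799 (f = -2 + (993/1799 + 0/(-3)) = -2 + (993*(1/1799) + 0*(-⅓)) = -2 + (993/1799 + 0) = -2 + 993/1799 = -2605/1799 ≈ -1.4480)
(-12)²*f = (-12)²*(-2605/1799) = 144*(-2605/1799) = -375120/1799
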